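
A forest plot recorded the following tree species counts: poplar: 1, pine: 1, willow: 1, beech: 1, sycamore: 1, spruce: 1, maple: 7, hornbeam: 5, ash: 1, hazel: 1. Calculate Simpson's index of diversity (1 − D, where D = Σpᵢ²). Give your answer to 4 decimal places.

Total N = 1+1+1+1+1+1+7+5+1+1 = 20, so the proportions are 0.05, 0.05, 0.05, 0.05, 0.05, 0.05, 0.35, 0.25, 0.05, 0.05 (working shown to 6 dp, full precision carried).
D = 0.05² + 0.05² + 0.05² + 0.05² + 0.05² + 0.05² + 0.35² + 0.25² + 0.05² + 0.05² = 0.002500 + 0.002500 + 0.002500 + 0.002500 + 0.002500 + 0.002500 + 0.122500 + 0.062500 + 0.002500 + 0.002500 = 0.205000.
So 1 − D = 0.795000, i.e. 0.7950 to 4 decimal places.

0.7950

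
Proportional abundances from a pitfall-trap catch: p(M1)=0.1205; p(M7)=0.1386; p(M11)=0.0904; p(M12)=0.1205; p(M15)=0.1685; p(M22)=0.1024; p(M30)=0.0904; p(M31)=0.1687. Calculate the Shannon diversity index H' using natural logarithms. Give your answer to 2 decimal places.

Each pᵢ ln pᵢ term (working shown to 4 dp, full precision carried): 0.1205×(-2.1161)=-0.2550, 0.1386×(-1.9762)=-0.2739, 0.0904×(-2.4035)=-0.2173, 0.1205×(-2.1161)=-0.2550, 0.1685×(-1.7808)=-0.3001, 0.1024×(-2.2789)=-0.2334, 0.0904×(-2.4035)=-0.2173, 0.1687×(-1.7796)=-0.3002.
Sum = -2.0521, so H' = 2.05.

2.05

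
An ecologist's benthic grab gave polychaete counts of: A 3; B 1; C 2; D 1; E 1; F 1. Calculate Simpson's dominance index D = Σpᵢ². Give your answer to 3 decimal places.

0.210

Total N = 3+1+2+1+1+1 = 9, so the proportions are 0.33333, 0.11111, 0.22222, 0.11111, 0.11111, 0.11111 (working shown to 5 dp, full precision carried).
D = 0.33333² + 0.11111² + 0.22222² + 0.11111² + 0.11111² + 0.11111² = 0.11111 + 0.01235 + 0.04938 + 0.01235 + 0.01235 + 0.01235 = 0.20988.
To 3 decimal places, D = 0.210.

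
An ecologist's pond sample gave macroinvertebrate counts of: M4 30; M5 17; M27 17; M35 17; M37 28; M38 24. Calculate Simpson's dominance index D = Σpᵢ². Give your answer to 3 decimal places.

0.177

Total N = 30+17+17+17+28+24 = 133, so the proportions are 0.22556, 0.12782, 0.12782, 0.12782, 0.21053, 0.18045 (working shown to 5 dp, full precision carried).
D = 0.22556² + 0.12782² + 0.12782² + 0.12782² + 0.21053² + 0.18045² = 0.05088 + 0.01634 + 0.01634 + 0.01634 + 0.04432 + 0.03256 = 0.17678.
To 3 decimal places, D = 0.177.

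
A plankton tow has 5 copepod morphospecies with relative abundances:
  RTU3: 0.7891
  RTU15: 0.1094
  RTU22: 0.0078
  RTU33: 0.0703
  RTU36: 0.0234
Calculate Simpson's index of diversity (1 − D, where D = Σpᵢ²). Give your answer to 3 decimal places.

0.360

D = 0.7891² + 0.1094² + 0.0078² + 0.0703² + 0.0234² = 0.62268 + 0.01197 + 0.00006 + 0.00494 + 0.00055 = 0.64020 (working shown to 5 dp, full precision carried).
So 1 − D = 0.35980, i.e. 0.360 to 3 decimal places.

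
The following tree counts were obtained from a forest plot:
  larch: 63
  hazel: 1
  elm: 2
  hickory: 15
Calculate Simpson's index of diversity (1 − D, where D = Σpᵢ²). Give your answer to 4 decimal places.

Total N = 63+1+2+15 = 81, so the proportions are 0.777778, 0.012346, 0.024691, 0.185185 (working shown to 6 dp, full precision carried).
D = 0.777778² + 0.012346² + 0.024691² + 0.185185² = 0.604938 + 0.000152 + 0.000610 + 0.034294 = 0.639994.
So 1 − D = 0.360006, i.e. 0.3600 to 4 decimal places.

0.3600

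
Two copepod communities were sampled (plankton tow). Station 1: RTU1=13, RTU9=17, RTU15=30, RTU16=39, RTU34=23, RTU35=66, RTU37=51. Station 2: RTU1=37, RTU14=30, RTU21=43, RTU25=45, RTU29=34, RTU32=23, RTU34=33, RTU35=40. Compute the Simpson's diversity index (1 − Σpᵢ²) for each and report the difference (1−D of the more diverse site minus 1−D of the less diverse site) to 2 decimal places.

Station 1: N=239, proportions 0.0544, 0.0711, 0.1255, 0.1632, 0.0962, 0.2762, 0.2134, giving 1−D = 0.8185 (working shown to 4 dp, full precision carried).
Station 2: N=285, proportions 0.1298, 0.1053, 0.1509, 0.1579, 0.1193, 0.0807, 0.1158, 0.1404, giving 1−D = 0.8705.
Difference = |0.8185 − 0.8705| = 0.0520, i.e. 0.05 to 2 decimal places.

0.05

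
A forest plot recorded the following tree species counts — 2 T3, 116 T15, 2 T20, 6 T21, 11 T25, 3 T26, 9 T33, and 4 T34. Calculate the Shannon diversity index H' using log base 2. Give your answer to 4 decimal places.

1.4118

Total N = 2+116+2+6+11+3+9+4 = 153, so the proportions are 0.013072, 0.75817, 0.013072, 0.039216, 0.071895, 0.019608, 0.058824, 0.026144 (working shown to 6 dp, full precision carried).
Each pᵢ log₂ pᵢ term: 0.013072×(-6.257388)=-0.081796, 0.75817×(-0.399407)=-0.302818, 0.013072×(-6.257388)=-0.081796, 0.039216×(-4.672425)=-0.183232, 0.071895×(-3.797956)=-0.273056, 0.019608×(-5.672425)=-0.111224, 0.058824×(-4.087463)=-0.240439, 0.026144×(-5.257388)=-0.137448.
Sum = -1.411809, so H' = 1.4118.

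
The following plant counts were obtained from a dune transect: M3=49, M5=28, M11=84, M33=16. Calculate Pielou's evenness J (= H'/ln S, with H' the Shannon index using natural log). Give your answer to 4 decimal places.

0.8788

Total N = 49+28+84+16 = 177, so the proportions are 0.276836, 0.158192, 0.474576, 0.090395 (working shown to 6 dp, full precision carried).
H' = −Σ pᵢ ln pᵢ = −((-0.355549) + (-0.291698) + (-0.353717) + (-0.217271)) = 1.218235.
With S = 4 species, ln S = 1.386294, so J = 1.218235/1.386294 = 0.878771, i.e. 0.8788 to 4 decimal places.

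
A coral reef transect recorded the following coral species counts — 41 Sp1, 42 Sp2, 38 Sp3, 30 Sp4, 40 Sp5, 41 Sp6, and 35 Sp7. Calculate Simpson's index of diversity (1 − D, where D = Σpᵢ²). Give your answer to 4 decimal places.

0.8556

Total N = 41+42+38+30+40+41+35 = 267, so the proportions are 0.153558, 0.157303, 0.142322, 0.11236, 0.149813, 0.153558, 0.131086 (working shown to 6 dp, full precision carried).
D = 0.153558² + 0.157303² + 0.142322² + 0.11236² + 0.149813² + 0.153558² + 0.131086² = 0.023580 + 0.024744 + 0.020256 + 0.012625 + 0.022444 + 0.023580 + 0.017184 = 0.144412.
So 1 − D = 0.855588, i.e. 0.8556 to 4 decimal places.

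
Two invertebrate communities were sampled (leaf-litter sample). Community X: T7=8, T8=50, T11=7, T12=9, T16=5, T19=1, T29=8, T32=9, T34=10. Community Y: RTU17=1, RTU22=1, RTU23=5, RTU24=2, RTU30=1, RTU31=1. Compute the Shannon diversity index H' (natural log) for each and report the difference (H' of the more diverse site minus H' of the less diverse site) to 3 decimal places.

0.206

Community X: N=107, proportions 0.074766, 0.46729, 0.065421, 0.084112, 0.046729, 0.009346, 0.074766, 0.084112, 0.093458, giving H' = 1.746505 (working shown to 6 dp, full precision carried).
Community Y: N=11, proportions 0.090909, 0.090909, 0.454545, 0.181818, 0.090909, 0.090909, giving H' = 1.540306.
Difference = |1.746505 − 1.540306| = 0.206199, i.e. 0.206 to 3 decimal places.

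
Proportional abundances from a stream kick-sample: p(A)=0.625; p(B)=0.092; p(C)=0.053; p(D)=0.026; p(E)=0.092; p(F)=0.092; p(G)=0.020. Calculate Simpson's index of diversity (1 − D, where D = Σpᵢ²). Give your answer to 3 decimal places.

D = 0.625² + 0.092² + 0.053² + 0.026² + 0.092² + 0.092² + 0.02² = 0.39062 + 0.00846 + 0.00281 + 0.00068 + 0.00846 + 0.00846 + 0.00040 = 0.41990 (working shown to 5 dp, full precision carried).
So 1 − D = 0.58010, i.e. 0.580 to 3 decimal places.

0.580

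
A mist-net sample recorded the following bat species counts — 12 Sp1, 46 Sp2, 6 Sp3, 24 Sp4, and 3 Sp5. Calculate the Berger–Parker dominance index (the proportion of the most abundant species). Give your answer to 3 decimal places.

Total N = 12+46+6+24+3 = 91, so the proportions are 0.13187, 0.50549, 0.06593, 0.26374, 0.03297 (working shown to 5 dp, full precision carried).
The largest proportion is 0.50549, i.e. d = 0.505 to 3 decimal places.

0.505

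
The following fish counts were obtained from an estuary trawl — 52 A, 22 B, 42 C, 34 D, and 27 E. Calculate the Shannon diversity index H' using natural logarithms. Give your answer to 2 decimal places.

Total N = 52+22+42+34+27 = 177, so the proportions are 0.2938, 0.1243, 0.2373, 0.1921, 0.1525 (working shown to 4 dp, full precision carried).
Each pᵢ ln pᵢ term: 0.2938×(-1.2249)=-0.3599, 0.1243×(-2.0851)=-0.2592, 0.2373×(-1.4385)=-0.3413, 0.1921×(-1.6498)=-0.3169, 0.1525×(-1.8803)=-0.2868.
Sum = -1.5641, so H' = 1.56.

1.56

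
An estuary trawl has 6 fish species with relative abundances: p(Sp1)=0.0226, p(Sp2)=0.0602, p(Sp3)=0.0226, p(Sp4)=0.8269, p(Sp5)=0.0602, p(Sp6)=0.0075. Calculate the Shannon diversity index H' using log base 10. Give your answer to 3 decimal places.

0.306

Each pᵢ log₁₀ pᵢ term (working shown to 5 dp, full precision carried): 0.0226×(-1.64589)=-0.03720, 0.0602×(-1.22040)=-0.07347, 0.0226×(-1.64589)=-0.03720, 0.8269×(-0.08255)=-0.06826, 0.0602×(-1.22040)=-0.07347, 0.0075×(-2.12494)=-0.01594.
Sum = -0.30553, so H' = 0.306.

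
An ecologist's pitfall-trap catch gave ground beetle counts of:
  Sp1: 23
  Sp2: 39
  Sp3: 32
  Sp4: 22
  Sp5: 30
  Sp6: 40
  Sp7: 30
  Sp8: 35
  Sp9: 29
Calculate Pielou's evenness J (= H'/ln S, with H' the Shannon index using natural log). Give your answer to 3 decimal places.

0.992

Total N = 23+39+32+22+30+40+30+35+29 = 280, so the proportions are 0.08214, 0.13929, 0.11429, 0.07857, 0.10714, 0.14286, 0.10714, 0.125, 0.10357 (working shown to 5 dp, full precision carried).
H' = −Σ pᵢ ln pᵢ = −((-0.20530) + (-0.27456) + (-0.24789) + (-0.19987) + (-0.23931) + (-0.27799) + (-0.23931) + (-0.25993) + (-0.23485)) = 2.17901.
With S = 9 species, ln S = 2.19722, so J = 2.17901/2.19722 = 0.99171, i.e. 0.992 to 3 decimal places.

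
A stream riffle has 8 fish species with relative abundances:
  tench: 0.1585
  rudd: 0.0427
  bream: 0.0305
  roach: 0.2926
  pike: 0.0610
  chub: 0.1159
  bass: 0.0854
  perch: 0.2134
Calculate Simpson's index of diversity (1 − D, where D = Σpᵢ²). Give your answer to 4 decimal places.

0.8165

D = 0.1585² + 0.0427² + 0.0305² + 0.2926² + 0.061² + 0.1159² + 0.0854² + 0.2134² = 0.025122 + 0.001823 + 0.000930 + 0.085615 + 0.003721 + 0.013433 + 0.007293 + 0.045540 = 0.183477 (working shown to 6 dp, full precision carried).
So 1 − D = 0.816523, i.e. 0.8165 to 4 decimal places.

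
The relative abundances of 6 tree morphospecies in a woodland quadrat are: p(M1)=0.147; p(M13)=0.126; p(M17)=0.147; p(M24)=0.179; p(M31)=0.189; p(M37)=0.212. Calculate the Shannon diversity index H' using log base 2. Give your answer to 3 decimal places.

2.563

Each pᵢ log₂ pᵢ term (working shown to 5 dp, full precision carried): 0.147×(-2.76611)=-0.40662, 0.126×(-2.98850)=-0.37655, 0.147×(-2.76611)=-0.40662, 0.179×(-2.48197)=-0.44427, 0.189×(-2.40354)=-0.45427, 0.212×(-2.23786)=-0.47443.
Sum = -2.56276, so H' = 2.563.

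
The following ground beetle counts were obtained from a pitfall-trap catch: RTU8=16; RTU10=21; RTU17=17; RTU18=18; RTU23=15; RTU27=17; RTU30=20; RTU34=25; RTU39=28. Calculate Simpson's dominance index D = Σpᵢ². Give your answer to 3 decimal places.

0.116

Total N = 16+21+17+18+15+17+20+25+28 = 177, so the proportions are 0.0904, 0.11864, 0.09605, 0.10169, 0.08475, 0.09605, 0.11299, 0.14124, 0.15819 (working shown to 5 dp, full precision carried).
D = 0.0904² + 0.11864² + 0.09605² + 0.10169² + 0.08475² + 0.09605² + 0.11299² + 0.14124² + 0.15819² = 0.00817 + 0.01408 + 0.00922 + 0.01034 + 0.00718 + 0.00922 + 0.01277 + 0.01995 + 0.02502 = 0.11596.
To 3 decimal places, D = 0.116.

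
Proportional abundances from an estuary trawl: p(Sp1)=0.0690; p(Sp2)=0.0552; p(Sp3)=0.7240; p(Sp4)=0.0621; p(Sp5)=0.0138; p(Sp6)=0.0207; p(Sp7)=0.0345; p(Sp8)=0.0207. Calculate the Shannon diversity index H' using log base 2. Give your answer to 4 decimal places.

Each pᵢ log₂ pᵢ term (working shown to 6 dp, full precision carried): 0.069×(-3.857260)=-0.266151, 0.0552×(-4.179188)=-0.230691, 0.724×(-0.465938)=-0.337339, 0.0621×(-4.009263)=-0.248975, 0.0138×(-6.179188)=-0.085273, 0.0207×(-5.594225)=-0.115800, 0.0345×(-4.857260)=-0.167575, 0.0207×(-5.594225)=-0.115800.
Sum = -1.567606, so H' = 1.5676.

1.5676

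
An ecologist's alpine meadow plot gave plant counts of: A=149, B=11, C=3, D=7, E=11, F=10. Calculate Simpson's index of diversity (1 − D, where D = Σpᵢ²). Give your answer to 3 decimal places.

Total N = 149+11+3+7+11+10 = 191, so the proportions are 0.7801, 0.05759, 0.01571, 0.03665, 0.05759, 0.05236 (working shown to 5 dp, full precision carried).
D = 0.7801² + 0.05759² + 0.01571² + 0.03665² + 0.05759² + 0.05236² = 0.60856 + 0.00332 + 0.00025 + 0.00134 + 0.00332 + 0.00274 = 0.61953.
So 1 − D = 0.38047, i.e. 0.380 to 3 decimal places.

0.380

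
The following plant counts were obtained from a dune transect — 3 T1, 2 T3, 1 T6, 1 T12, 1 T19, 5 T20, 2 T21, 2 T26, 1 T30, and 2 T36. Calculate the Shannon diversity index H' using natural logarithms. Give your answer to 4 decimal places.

Total N = 3+2+1+1+1+5+2+2+1+2 = 20, so the proportions are 0.15, 0.1, 0.05, 0.05, 0.05, 0.25, 0.1, 0.1, 0.05, 0.1 (working shown to 6 dp, full precision carried).
Each pᵢ ln pᵢ term: 0.15×(-1.897120)=-0.284568, 0.1×(-2.302585)=-0.230259, 0.05×(-2.995732)=-0.149787, 0.05×(-2.995732)=-0.149787, 0.05×(-2.995732)=-0.149787, 0.25×(-1.386294)=-0.346574, 0.1×(-2.302585)=-0.230259, 0.1×(-2.302585)=-0.230259, 0.05×(-2.995732)=-0.149787, 0.1×(-2.302585)=-0.230259.
Sum = -2.151322, so H' = 2.1513.

2.1513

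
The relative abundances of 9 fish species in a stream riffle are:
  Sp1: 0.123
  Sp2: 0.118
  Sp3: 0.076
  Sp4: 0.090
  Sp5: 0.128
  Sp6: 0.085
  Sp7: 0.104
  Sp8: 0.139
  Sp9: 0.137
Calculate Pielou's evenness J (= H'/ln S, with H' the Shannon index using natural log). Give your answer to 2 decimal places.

0.99

H' = −Σ pᵢ ln pᵢ = −((-0.2578) + (-0.2522) + (-0.1959) + (-0.2167) + (-0.2631) + (-0.2095) + (-0.2354) + (-0.2743) + (-0.2723)) = 2.1772 (working shown to 4 dp, full precision carried).
With S = 9 species, ln S = 2.1972, so J = 2.1772/2.1972 = 0.9909, i.e. 0.99 to 2 decimal places.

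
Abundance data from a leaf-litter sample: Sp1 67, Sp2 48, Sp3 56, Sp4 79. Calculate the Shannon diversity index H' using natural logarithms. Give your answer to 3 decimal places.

1.369

Total N = 67+48+56+79 = 250, so the proportions are 0.268, 0.192, 0.224, 0.316 (working shown to 5 dp, full precision carried).
Each pᵢ ln pᵢ term: 0.268×(-1.31677)=-0.35289, 0.192×(-1.65026)=-0.31685, 0.224×(-1.49611)=-0.33513, 0.316×(-1.15201)=-0.36404.
Sum = -1.36891, so H' = 1.369.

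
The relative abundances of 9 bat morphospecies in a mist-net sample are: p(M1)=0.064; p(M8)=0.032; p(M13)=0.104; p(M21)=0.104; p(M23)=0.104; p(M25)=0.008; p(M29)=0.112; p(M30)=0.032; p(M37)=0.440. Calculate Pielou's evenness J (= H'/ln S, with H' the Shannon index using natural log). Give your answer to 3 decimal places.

H' = −Σ pᵢ ln pᵢ = −((-0.17593) + (-0.11014) + (-0.23539) + (-0.23539) + (-0.23539) + (-0.03863) + (-0.24520) + (-0.11014) + (-0.36123)) = 1.74744 (working shown to 5 dp, full precision carried).
With S = 9 species, ln S = 2.19722, so J = 1.74744/2.19722 = 0.79529, i.e. 0.795 to 3 decimal places.

0.795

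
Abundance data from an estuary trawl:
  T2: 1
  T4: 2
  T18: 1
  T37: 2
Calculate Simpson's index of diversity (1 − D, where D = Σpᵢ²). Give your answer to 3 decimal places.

0.722

Total N = 1+2+1+2 = 6, so the proportions are 0.16667, 0.33333, 0.16667, 0.33333 (working shown to 5 dp, full precision carried).
D = 0.16667² + 0.33333² + 0.16667² + 0.33333² = 0.02778 + 0.11111 + 0.02778 + 0.11111 = 0.27778.
So 1 − D = 0.72222, i.e. 0.722 to 3 decimal places.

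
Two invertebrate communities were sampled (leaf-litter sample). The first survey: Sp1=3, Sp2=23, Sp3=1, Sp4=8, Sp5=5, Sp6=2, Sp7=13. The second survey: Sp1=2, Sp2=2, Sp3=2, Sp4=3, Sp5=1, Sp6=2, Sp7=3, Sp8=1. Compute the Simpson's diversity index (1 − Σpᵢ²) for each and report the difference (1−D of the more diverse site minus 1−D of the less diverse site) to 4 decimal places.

0.1242

The first survey: N=55, proportions 0.054545, 0.418182, 0.018182, 0.145455, 0.090909, 0.036364, 0.236364, giving 1−D = 0.735207 (working shown to 6 dp, full precision carried).
The second survey: N=16, proportions 0.125, 0.125, 0.125, 0.1875, 0.0625, 0.125, 0.1875, 0.0625, giving 1−D = 0.859375.
Difference = |0.735207 − 0.859375| = 0.124168, i.e. 0.1242 to 4 decimal places.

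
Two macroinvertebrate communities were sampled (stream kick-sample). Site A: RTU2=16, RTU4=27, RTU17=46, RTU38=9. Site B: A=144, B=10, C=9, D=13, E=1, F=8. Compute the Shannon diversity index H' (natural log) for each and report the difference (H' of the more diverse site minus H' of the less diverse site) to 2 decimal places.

Site A: N=98, proportions 0.16327, 0.27551, 0.46939, 0.09184, giving H' = 1.22536 (working shown to 5 dp, full precision carried).
Site B: N=185, proportions 0.77838, 0.05405, 0.04865, 0.07027, 0.00541, 0.04324, giving H' = 0.85044.
Difference = |1.22536 − 0.85044| = 0.37492, i.e. 0.37 to 2 decimal places.

0.37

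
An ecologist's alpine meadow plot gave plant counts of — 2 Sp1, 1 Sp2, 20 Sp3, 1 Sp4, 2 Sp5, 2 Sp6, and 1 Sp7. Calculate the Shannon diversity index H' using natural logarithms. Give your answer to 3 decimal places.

1.158

Total N = 2+1+20+1+2+2+1 = 29, so the proportions are 0.06897, 0.03448, 0.68966, 0.03448, 0.06897, 0.06897, 0.03448 (working shown to 5 dp, full precision carried).
Each pᵢ ln pᵢ term: 0.06897×(-2.67415)=-0.18442, 0.03448×(-3.36730)=-0.11611, 0.68966×(-0.37156)=-0.25625, 0.03448×(-3.36730)=-0.11611, 0.06897×(-2.67415)=-0.18442, 0.06897×(-2.67415)=-0.18442, 0.03448×(-3.36730)=-0.11611.
Sum = -1.15786, so H' = 1.158.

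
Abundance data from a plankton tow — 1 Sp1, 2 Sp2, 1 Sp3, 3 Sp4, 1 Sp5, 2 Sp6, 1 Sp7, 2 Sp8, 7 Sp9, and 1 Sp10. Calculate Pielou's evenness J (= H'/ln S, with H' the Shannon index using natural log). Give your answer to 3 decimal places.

0.886

Total N = 1+2+1+3+1+2+1+2+7+1 = 21, so the proportions are 0.04762, 0.09524, 0.04762, 0.14286, 0.04762, 0.09524, 0.04762, 0.09524, 0.33333, 0.04762 (working shown to 5 dp, full precision carried).
H' = −Σ pᵢ ln pᵢ = −((-0.14498) + (-0.22394) + (-0.14498) + (-0.27799) + (-0.14498) + (-0.22394) + (-0.14498) + (-0.22394) + (-0.36620) + (-0.14498)) = 2.04090.
With S = 10 species, ln S = 2.30259, so J = 2.04090/2.30259 = 0.88635, i.e. 0.886 to 3 decimal places.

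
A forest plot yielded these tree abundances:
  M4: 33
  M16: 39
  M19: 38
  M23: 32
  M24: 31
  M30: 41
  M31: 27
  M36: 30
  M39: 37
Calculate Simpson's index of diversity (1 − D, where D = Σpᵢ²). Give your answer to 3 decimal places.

Total N = 33+39+38+32+31+41+27+30+37 = 308, so the proportions are 0.10714, 0.12662, 0.12338, 0.1039, 0.10065, 0.13312, 0.08766, 0.0974, 0.12013 (working shown to 5 dp, full precision carried).
D = 0.10714² + 0.12662² + 0.12338² + 0.1039² + 0.10065² + 0.13312² + 0.08766² + 0.0974² + 0.12013² = 0.01148 + 0.01603 + 0.01522 + 0.01079 + 0.01013 + 0.01772 + 0.00768 + 0.00949 + 0.01443 = 0.11298.
So 1 − D = 0.88702, i.e. 0.887 to 3 decimal places.

0.887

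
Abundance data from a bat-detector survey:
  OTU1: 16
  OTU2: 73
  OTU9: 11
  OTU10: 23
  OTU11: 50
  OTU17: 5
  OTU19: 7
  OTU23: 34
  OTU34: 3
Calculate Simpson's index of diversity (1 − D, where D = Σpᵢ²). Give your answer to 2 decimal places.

Total N = 16+73+11+23+50+5+7+34+3 = 222, so the proportions are 0.0721, 0.3288, 0.0495, 0.1036, 0.2252, 0.0225, 0.0315, 0.1532, 0.0135 (working shown to 4 dp, full precision carried).
D = 0.0721² + 0.3288² + 0.0495² + 0.1036² + 0.2252² + 0.0225² + 0.0315² + 0.1532² + 0.0135² = 0.0052 + 0.1081 + 0.0025 + 0.0107 + 0.0507 + 0.0005 + 0.0010 + 0.0235 + 0.0002 = 0.2024.
So 1 − D = 0.7976, i.e. 0.80 to 2 decimal places.

0.80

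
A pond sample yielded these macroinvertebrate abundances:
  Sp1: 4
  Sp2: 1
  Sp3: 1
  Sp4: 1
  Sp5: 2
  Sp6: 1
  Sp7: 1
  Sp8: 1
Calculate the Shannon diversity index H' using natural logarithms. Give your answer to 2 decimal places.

Total N = 4+1+1+1+2+1+1+1 = 12, so the proportions are 0.3333, 0.0833, 0.0833, 0.0833, 0.1667, 0.0833, 0.0833, 0.0833 (working shown to 4 dp, full precision carried).
Each pᵢ ln pᵢ term: 0.3333×(-1.0986)=-0.3662, 0.0833×(-2.4849)=-0.2071, 0.0833×(-2.4849)=-0.2071, 0.0833×(-2.4849)=-0.2071, 0.1667×(-1.7918)=-0.2986, 0.0833×(-2.4849)=-0.2071, 0.0833×(-2.4849)=-0.2071, 0.0833×(-2.4849)=-0.2071.
Sum = -1.9073, so H' = 1.91.

1.91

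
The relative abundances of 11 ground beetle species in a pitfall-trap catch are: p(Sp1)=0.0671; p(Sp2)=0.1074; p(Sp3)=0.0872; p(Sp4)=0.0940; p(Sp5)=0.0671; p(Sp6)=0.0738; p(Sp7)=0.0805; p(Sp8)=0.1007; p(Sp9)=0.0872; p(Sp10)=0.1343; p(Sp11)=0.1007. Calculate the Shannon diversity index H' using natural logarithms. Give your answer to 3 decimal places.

Each pᵢ ln pᵢ term (working shown to 5 dp, full precision carried): 0.0671×(-2.70157)=-0.18128, 0.1074×(-2.23120)=-0.23963, 0.0872×(-2.43955)=-0.21273, 0.094×(-2.36446)=-0.22226, 0.0671×(-2.70157)=-0.18128, 0.0738×(-2.60640)=-0.19235, 0.0805×(-2.51950)=-0.20282, 0.1007×(-2.29561)=-0.23117, 0.0872×(-2.43955)=-0.21273, 0.1343×(-2.00768)=-0.26963, 0.1007×(-2.29561)=-0.23117.
Sum = -2.37704, so H' = 2.377.

2.377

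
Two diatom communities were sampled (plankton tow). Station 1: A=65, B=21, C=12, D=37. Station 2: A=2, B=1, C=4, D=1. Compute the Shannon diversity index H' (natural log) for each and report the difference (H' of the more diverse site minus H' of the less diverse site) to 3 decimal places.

Station 1: N=135, proportions 0.481481, 0.155556, 0.088889, 0.274074, giving H' = 1.211253 (working shown to 6 dp, full precision carried).
Station 2: N=8, proportions 0.25, 0.125, 0.5, 0.125, giving H' = 1.213008.
Difference = |1.211253 − 1.213008| = 0.001755, i.e. 0.002 to 3 decimal places.

0.002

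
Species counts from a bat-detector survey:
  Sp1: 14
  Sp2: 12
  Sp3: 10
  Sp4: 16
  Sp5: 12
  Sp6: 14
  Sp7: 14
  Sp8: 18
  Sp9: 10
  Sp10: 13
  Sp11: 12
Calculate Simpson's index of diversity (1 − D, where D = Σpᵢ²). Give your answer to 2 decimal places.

0.91

Total N = 14+12+10+16+12+14+14+18+10+13+12 = 145, so the proportions are 0.0966, 0.0828, 0.069, 0.1103, 0.0828, 0.0966, 0.0966, 0.1241, 0.069, 0.0897, 0.0828 (working shown to 4 dp, full precision carried).
D = 0.0966² + 0.0828² + 0.069² + 0.1103² + 0.0828² + 0.0966² + 0.0966² + 0.1241² + 0.069² + 0.0897² + 0.0828² = 0.0093 + 0.0068 + 0.0048 + 0.0122 + 0.0068 + 0.0093 + 0.0093 + 0.0154 + 0.0048 + 0.0080 + 0.0068 = 0.0937.
So 1 − D = 0.9063, i.e. 0.91 to 2 decimal places.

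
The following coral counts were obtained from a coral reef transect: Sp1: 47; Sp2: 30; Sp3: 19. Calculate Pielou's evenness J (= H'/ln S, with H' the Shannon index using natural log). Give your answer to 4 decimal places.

Total N = 47+30+19 = 96, so the proportions are 0.489583, 0.3125, 0.197917 (working shown to 6 dp, full precision carried).
H' = −Σ pᵢ ln pᵢ = −((-0.349661) + (-0.363485) + (-0.320607)) = 1.033752.
With S = 3 species, ln S = 1.098612, so J = 1.033752/1.098612 = 0.940962, i.e. 0.9410 to 4 decimal places.

0.9410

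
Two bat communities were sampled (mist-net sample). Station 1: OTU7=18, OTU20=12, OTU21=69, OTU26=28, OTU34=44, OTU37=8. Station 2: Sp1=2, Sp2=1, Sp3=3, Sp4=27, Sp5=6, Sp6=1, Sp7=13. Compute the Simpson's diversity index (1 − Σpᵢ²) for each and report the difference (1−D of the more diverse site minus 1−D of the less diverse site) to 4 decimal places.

0.0878

Station 1: N=179, proportions 0.100559, 0.067039, 0.385475, 0.156425, 0.24581, 0.044693, giving 1−D = 0.749914 (working shown to 6 dp, full precision carried).
Station 2: N=53, proportions 0.037736, 0.018868, 0.056604, 0.509434, 0.113208, 0.018868, 0.245283, giving 1−D = 0.662157.
Difference = |0.749914 − 0.662157| = 0.087757, i.e. 0.0878 to 4 decimal places.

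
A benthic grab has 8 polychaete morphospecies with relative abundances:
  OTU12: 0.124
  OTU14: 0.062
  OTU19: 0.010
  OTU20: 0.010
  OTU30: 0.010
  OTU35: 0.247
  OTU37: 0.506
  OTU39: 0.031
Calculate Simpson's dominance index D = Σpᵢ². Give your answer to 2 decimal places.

D = 0.124² + 0.062² + 0.01² + 0.01² + 0.01² + 0.247² + 0.506² + 0.031² = 0.0154 + 0.0038 + 0.0001 + 0.0001 + 0.0001 + 0.0610 + 0.2560 + 0.0010 = 0.3375 (working shown to 4 dp, full precision carried).
To 2 decimal places, D = 0.34.

0.34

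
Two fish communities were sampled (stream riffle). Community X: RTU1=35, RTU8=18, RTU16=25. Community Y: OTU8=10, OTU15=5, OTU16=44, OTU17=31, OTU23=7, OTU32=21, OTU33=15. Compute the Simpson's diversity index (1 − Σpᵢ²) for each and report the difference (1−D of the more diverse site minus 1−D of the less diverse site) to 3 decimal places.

0.146

Community X: N=78, proportions 0.44872, 0.23077, 0.32051, giving 1−D = 0.64267 (working shown to 5 dp, full precision carried).
Community Y: N=133, proportions 0.07519, 0.03759, 0.33083, 0.23308, 0.05263, 0.15789, 0.11278, giving 1−D = 0.78874.
Difference = |0.64267 − 0.78874| = 0.14607, i.e. 0.146 to 3 decimal places.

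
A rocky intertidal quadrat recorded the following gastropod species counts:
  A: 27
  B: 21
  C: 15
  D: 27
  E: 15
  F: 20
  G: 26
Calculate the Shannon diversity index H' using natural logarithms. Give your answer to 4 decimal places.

Total N = 27+21+15+27+15+20+26 = 151, so the proportions are 0.178808, 0.139073, 0.099338, 0.178808, 0.099338, 0.13245, 0.172185 (working shown to 6 dp, full precision carried).
Each pᵢ ln pᵢ term: 0.178808×(-1.721443)=-0.307808, 0.139073×(-1.972757)=-0.274357, 0.099338×(-2.309230)=-0.229394, 0.178808×(-1.721443)=-0.307808, 0.099338×(-2.309230)=-0.229394, 0.13245×(-2.021548)=-0.267755, 0.172185×(-1.759183)=-0.302906.
Sum = -1.919420, so H' = 1.9194.

1.9194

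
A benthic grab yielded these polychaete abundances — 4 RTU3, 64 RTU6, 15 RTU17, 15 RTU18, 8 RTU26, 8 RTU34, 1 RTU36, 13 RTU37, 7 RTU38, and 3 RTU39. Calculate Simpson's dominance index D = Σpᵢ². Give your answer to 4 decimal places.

Total N = 4+64+15+15+8+8+1+13+7+3 = 138, so the proportions are 0.028986, 0.463768, 0.108696, 0.108696, 0.057971, 0.057971, 0.007246, 0.094203, 0.050725, 0.021739 (working shown to 6 dp, full precision carried).
D = 0.028986² + 0.463768² + 0.108696² + 0.108696² + 0.057971² + 0.057971² + 0.007246² + 0.094203² + 0.050725² + 0.021739² = 0.000840 + 0.215081 + 0.011815 + 0.011815 + 0.003361 + 0.003361 + 0.000053 + 0.008874 + 0.002573 + 0.000473 = 0.258244.
To 4 decimal places, D = 0.2582.

0.2582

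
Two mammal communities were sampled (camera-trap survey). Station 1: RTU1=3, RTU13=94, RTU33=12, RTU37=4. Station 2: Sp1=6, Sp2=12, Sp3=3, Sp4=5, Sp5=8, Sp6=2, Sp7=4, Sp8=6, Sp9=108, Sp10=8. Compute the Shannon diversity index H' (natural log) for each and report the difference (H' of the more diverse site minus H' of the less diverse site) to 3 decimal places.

Station 1: N=113, proportions 0.026549, 0.831858, 0.106195, 0.035398, giving H' = 0.605887 (working shown to 6 dp, full precision carried).
Station 2: N=162, proportions 0.037037, 0.074074, 0.018519, 0.030864, 0.049383, 0.012346, 0.024691, 0.037037, 0.666667, 0.049383, giving H' = 1.331203.
Difference = |0.605887 − 1.331203| = 0.725316, i.e. 0.725 to 3 decimal places.

0.725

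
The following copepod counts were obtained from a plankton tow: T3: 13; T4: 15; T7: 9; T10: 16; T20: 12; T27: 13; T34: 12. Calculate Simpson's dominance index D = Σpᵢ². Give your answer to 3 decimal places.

0.147

Total N = 13+15+9+16+12+13+12 = 90, so the proportions are 0.14444, 0.16667, 0.1, 0.17778, 0.13333, 0.14444, 0.13333 (working shown to 5 dp, full precision carried).
D = 0.14444² + 0.16667² + 0.1² + 0.17778² + 0.13333² + 0.14444² + 0.13333² = 0.02086 + 0.02778 + 0.01000 + 0.03160 + 0.01778 + 0.02086 + 0.01778 = 0.14667.
To 3 decimal places, D = 0.147.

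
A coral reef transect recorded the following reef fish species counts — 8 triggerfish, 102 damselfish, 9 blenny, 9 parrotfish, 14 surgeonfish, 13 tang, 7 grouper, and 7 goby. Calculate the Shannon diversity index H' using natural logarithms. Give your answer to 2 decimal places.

1.43

Total N = 8+102+9+9+14+13+7+7 = 169, so the proportions are 0.0473, 0.6036, 0.0533, 0.0533, 0.0828, 0.0769, 0.0414, 0.0414 (working shown to 4 dp, full precision carried).
Each pᵢ ln pᵢ term: 0.0473×(-3.0505)=-0.1444, 0.6036×(-0.5049)=-0.3047, 0.0533×(-2.9327)=-0.1562, 0.0533×(-2.9327)=-0.1562, 0.0828×(-2.4908)=-0.2063, 0.0769×(-2.5649)=-0.1973, 0.0414×(-3.1840)=-0.1319, 0.0414×(-3.1840)=-0.1319.
Sum = -1.4289, so H' = 1.43.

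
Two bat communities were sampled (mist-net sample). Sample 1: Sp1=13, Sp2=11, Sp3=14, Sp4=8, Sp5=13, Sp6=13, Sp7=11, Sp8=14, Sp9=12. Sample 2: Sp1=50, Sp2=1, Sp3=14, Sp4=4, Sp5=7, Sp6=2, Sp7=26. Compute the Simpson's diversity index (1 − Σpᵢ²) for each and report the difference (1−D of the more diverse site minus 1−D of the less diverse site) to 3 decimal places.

0.205

Sample 1: N=109, proportions 0.11927, 0.10092, 0.12844, 0.07339, 0.11927, 0.11927, 0.10092, 0.12844, 0.11009, giving 1−D = 0.88646 (working shown to 5 dp, full precision carried).
Sample 2: N=104, proportions 0.48077, 0.00962, 0.13462, 0.03846, 0.06731, 0.01923, 0.25, giving 1−D = 0.68177.
Difference = |0.88646 − 0.68177| = 0.20469, i.e. 0.205 to 3 decimal places.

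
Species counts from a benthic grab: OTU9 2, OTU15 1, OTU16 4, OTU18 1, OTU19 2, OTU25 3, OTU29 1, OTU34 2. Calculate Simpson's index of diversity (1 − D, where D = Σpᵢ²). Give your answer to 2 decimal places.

0.84

Total N = 2+1+4+1+2+3+1+2 = 16, so the proportions are 0.125, 0.0625, 0.25, 0.0625, 0.125, 0.1875, 0.0625, 0.125 (working shown to 4 dp, full precision carried).
D = 0.125² + 0.0625² + 0.25² + 0.0625² + 0.125² + 0.1875² + 0.0625² + 0.125² = 0.0156 + 0.0039 + 0.0625 + 0.0039 + 0.0156 + 0.0352 + 0.0039 + 0.0156 = 0.1562.
So 1 − D = 0.8438, i.e. 0.84 to 2 decimal places.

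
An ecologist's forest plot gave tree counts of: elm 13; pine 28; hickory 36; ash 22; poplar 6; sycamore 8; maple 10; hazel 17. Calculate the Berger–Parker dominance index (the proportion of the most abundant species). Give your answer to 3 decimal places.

Total N = 13+28+36+22+6+8+10+17 = 140, so the proportions are 0.09286, 0.2, 0.25714, 0.15714, 0.04286, 0.05714, 0.07143, 0.12143 (working shown to 5 dp, full precision carried).
The largest proportion is 0.25714, i.e. d = 0.257 to 3 decimal places.

0.257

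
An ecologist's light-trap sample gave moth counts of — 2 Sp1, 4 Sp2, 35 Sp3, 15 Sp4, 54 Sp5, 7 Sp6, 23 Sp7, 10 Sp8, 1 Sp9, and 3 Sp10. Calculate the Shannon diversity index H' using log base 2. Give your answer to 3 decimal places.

2.588

Total N = 2+4+35+15+54+7+23+10+1+3 = 154, so the proportions are 0.01299, 0.02597, 0.22727, 0.0974, 0.35065, 0.04545, 0.14935, 0.06494, 0.00649, 0.01948 (working shown to 5 dp, full precision carried).
Each pᵢ log₂ pᵢ term: 0.01299×(-6.26679)=-0.08139, 0.02597×(-5.26679)=-0.13680, 0.22727×(-2.13750)=-0.48580, 0.0974×(-3.35990)=-0.32726, 0.35065×(-1.51190)=-0.53015, 0.04545×(-4.45943)=-0.20270, 0.14935×(-2.74322)=-0.40970, 0.06494×(-3.94486)=-0.25616, 0.00649×(-7.26679)=-0.04719, 0.01948×(-5.68182)=-0.11068.
Sum = -2.58783, so H' = 2.588.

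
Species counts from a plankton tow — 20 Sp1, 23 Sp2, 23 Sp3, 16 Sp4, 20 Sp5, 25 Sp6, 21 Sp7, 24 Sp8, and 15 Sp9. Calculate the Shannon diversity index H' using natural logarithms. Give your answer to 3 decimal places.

2.184

Total N = 20+23+23+16+20+25+21+24+15 = 187, so the proportions are 0.10695, 0.12299, 0.12299, 0.08556, 0.10695, 0.13369, 0.1123, 0.12834, 0.08021 (working shown to 5 dp, full precision carried).
Each pᵢ ln pᵢ term: 0.10695×(-2.23538)=-0.23908, 0.12299×(-2.09561)=-0.25775, 0.12299×(-2.09561)=-0.25775, 0.08556×(-2.45852)=-0.21035, 0.10695×(-2.23538)=-0.23908, 0.13369×(-2.01223)=-0.26902, 0.1123×(-2.18659)=-0.24555, 0.12834×(-2.05305)=-0.26349, 0.08021×(-2.52306)=-0.20238.
Sum = -2.18445, so H' = 2.184.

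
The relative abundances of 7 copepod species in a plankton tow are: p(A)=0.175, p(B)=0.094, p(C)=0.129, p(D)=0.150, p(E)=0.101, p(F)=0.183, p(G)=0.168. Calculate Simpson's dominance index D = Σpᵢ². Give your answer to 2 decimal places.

D = 0.175² + 0.094² + 0.129² + 0.15² + 0.101² + 0.183² + 0.168² = 0.0306 + 0.0088 + 0.0166 + 0.0225 + 0.0102 + 0.0335 + 0.0282 = 0.1505 (working shown to 4 dp, full precision carried).
To 2 decimal places, D = 0.15.

0.15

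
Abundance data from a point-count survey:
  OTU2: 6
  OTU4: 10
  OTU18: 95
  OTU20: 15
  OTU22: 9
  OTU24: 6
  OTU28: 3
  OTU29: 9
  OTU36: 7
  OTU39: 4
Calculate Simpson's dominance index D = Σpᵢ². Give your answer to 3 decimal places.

0.359

Total N = 6+10+95+15+9+6+3+9+7+4 = 164, so the proportions are 0.03659, 0.06098, 0.57927, 0.09146, 0.05488, 0.03659, 0.01829, 0.05488, 0.04268, 0.02439 (working shown to 5 dp, full precision carried).
D = 0.03659² + 0.06098² + 0.57927² + 0.09146² + 0.05488² + 0.03659² + 0.01829² + 0.05488² + 0.04268² + 0.02439² = 0.00134 + 0.00372 + 0.33555 + 0.00837 + 0.00301 + 0.00134 + 0.00033 + 0.00301 + 0.00182 + 0.00059 = 0.35909.
To 3 decimal places, D = 0.359.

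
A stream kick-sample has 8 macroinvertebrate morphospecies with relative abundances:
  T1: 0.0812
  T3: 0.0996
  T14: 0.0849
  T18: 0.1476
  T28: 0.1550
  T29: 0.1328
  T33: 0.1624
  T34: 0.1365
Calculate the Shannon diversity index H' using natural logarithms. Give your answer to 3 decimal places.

2.050

Each pᵢ ln pᵢ term (working shown to 5 dp, full precision carried): 0.0812×(-2.51084)=-0.20388, 0.0996×(-2.30659)=-0.22974, 0.0849×(-2.46628)=-0.20939, 0.1476×(-1.91325)=-0.28240, 0.155×(-1.86433)=-0.28897, 0.1328×(-2.01891)=-0.26811, 0.1624×(-1.81769)=-0.29519, 0.1365×(-1.99143)=-0.27183.
Sum = -2.04951, so H' = 2.050.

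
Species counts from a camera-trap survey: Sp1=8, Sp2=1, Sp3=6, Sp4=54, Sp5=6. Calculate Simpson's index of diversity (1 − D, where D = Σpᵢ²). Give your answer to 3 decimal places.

Total N = 8+1+6+54+6 = 75, so the proportions are 0.10667, 0.01333, 0.08, 0.72, 0.08 (working shown to 5 dp, full precision carried).
D = 0.10667² + 0.01333² + 0.08² + 0.72² + 0.08² = 0.01138 + 0.00018 + 0.00640 + 0.51840 + 0.00640 = 0.54276.
So 1 − D = 0.45724, i.e. 0.457 to 3 decimal places.

0.457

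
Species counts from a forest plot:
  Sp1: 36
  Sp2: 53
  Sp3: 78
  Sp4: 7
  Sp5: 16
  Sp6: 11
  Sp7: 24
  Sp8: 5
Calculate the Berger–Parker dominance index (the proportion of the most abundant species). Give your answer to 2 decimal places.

Total N = 36+53+78+7+16+11+24+5 = 230, so the proportions are 0.1565, 0.2304, 0.3391, 0.0304, 0.0696, 0.0478, 0.1043, 0.0217 (working shown to 4 dp, full precision carried).
The largest proportion is 0.3391, i.e. d = 0.34 to 2 decimal places.

0.34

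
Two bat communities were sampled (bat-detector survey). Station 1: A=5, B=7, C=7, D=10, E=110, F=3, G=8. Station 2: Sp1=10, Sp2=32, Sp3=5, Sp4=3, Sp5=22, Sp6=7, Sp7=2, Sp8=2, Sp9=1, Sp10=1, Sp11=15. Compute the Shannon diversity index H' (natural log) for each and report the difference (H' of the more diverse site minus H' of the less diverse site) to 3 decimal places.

0.860

Station 1: N=150, proportions 0.03333, 0.04667, 0.04667, 0.06667, 0.73333, 0.02, 0.05333, giving H' = 1.04197 (working shown to 5 dp, full precision carried).
Station 2: N=100, proportions 0.1, 0.32, 0.05, 0.03, 0.22, 0.07, 0.02, 0.02, 0.01, 0.01, 0.15, giving H' = 1.90227.
Difference = |1.04197 − 1.90227| = 0.86030, i.e. 0.860 to 3 decimal places.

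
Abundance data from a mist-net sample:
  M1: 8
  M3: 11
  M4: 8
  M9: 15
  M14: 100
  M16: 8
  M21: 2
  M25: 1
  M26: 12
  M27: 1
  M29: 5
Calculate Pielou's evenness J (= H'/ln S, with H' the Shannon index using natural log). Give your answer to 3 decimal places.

0.640

Total N = 8+11+8+15+100+8+2+1+12+1+5 = 171, so the proportions are 0.04678, 0.06433, 0.04678, 0.08772, 0.5848, 0.04678, 0.0117, 0.00585, 0.07018, 0.00585, 0.02924 (working shown to 5 dp, full precision carried).
H' = −Σ pᵢ ln pᵢ = −((-0.14326) + (-0.17650) + (-0.14326) + (-0.21347) + (-0.31374) + (-0.14326) + (-0.05203) + (-0.03007) + (-0.18644) + (-0.03007) + (-0.10328)) = 1.53539.
With S = 11 species, ln S = 2.39790, so J = 1.53539/2.39790 = 0.64031, i.e. 0.640 to 3 decimal places.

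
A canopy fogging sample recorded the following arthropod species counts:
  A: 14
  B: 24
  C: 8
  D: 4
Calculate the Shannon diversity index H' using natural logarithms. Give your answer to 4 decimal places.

1.2040

Total N = 14+24+8+4 = 50, so the proportions are 0.28, 0.48, 0.16, 0.08 (working shown to 6 dp, full precision carried).
Each pᵢ ln pᵢ term: 0.28×(-1.272966)=-0.356430, 0.48×(-0.733969)=-0.352305, 0.16×(-1.832581)=-0.293213, 0.08×(-2.525729)=-0.202058.
Sum = -1.204007, so H' = 1.2040.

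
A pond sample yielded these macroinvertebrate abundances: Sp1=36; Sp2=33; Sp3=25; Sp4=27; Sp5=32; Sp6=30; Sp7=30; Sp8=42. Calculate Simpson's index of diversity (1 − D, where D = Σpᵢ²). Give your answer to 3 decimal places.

Total N = 36+33+25+27+32+30+30+42 = 255, so the proportions are 0.14118, 0.12941, 0.09804, 0.10588, 0.12549, 0.11765, 0.11765, 0.16471 (working shown to 5 dp, full precision carried).
D = 0.14118² + 0.12941² + 0.09804² + 0.10588² + 0.12549² + 0.11765² + 0.11765² + 0.16471² = 0.01993 + 0.01675 + 0.00961 + 0.01121 + 0.01575 + 0.01384 + 0.01384 + 0.02713 = 0.12806.
So 1 − D = 0.87194, i.e. 0.872 to 3 decimal places.

0.872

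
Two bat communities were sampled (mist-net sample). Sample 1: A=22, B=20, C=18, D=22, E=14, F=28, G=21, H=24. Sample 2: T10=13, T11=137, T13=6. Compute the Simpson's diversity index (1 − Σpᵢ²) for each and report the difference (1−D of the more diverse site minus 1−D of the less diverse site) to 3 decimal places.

0.651

Sample 1: N=169, proportions 0.13018, 0.11834, 0.10651, 0.13018, 0.08284, 0.16568, 0.12426, 0.14201, giving 1−D = 0.87084 (working shown to 5 dp, full precision carried).
Sample 2: N=156, proportions 0.08333, 0.87821, 0.03846, giving 1−D = 0.22033.
Difference = |0.87084 − 0.22033| = 0.65051, i.e. 0.651 to 3 decimal places.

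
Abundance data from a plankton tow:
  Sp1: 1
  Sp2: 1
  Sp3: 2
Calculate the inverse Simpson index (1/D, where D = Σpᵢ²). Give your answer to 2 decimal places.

Total N = 1+1+2 = 4, so the proportions are 0.25, 0.25, 0.5 (working shown to 5 dp, full precision carried).
D = 0.25² + 0.25² + 0.5² = 0.06250 + 0.06250 + 0.25000 = 0.37500.
So 1/D = 2.6667, i.e. 2.67 to 2 decimal places.

2.67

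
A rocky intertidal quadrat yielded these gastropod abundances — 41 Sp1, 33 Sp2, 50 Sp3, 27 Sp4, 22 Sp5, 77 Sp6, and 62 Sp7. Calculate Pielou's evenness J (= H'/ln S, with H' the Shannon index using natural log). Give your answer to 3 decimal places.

Total N = 41+33+50+27+22+77+62 = 312, so the proportions are 0.13141, 0.10577, 0.16026, 0.08654, 0.07051, 0.24679, 0.19872 (working shown to 5 dp, full precision carried).
H' = −Σ pᵢ ln pᵢ = −((-0.26669) + (-0.23761) + (-0.29343) + (-0.21177) + (-0.18700) + (-0.34531) + (-0.32110)) = 1.86291.
With S = 7 species, ln S = 1.94591, so J = 1.86291/1.94591 = 0.95735, i.e. 0.957 to 3 decimal places.

0.957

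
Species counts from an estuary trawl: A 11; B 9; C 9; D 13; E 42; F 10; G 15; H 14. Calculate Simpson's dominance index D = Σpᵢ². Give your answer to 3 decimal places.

Total N = 11+9+9+13+42+10+15+14 = 123, so the proportions are 0.08943, 0.07317, 0.07317, 0.10569, 0.34146, 0.0813, 0.12195, 0.11382 (working shown to 5 dp, full precision carried).
D = 0.08943² + 0.07317² + 0.07317² + 0.10569² + 0.34146² + 0.0813² + 0.12195² + 0.11382² = 0.00800 + 0.00535 + 0.00535 + 0.01117 + 0.11660 + 0.00661 + 0.01487 + 0.01296 = 0.18091.
To 3 decimal places, D = 0.181.

0.181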